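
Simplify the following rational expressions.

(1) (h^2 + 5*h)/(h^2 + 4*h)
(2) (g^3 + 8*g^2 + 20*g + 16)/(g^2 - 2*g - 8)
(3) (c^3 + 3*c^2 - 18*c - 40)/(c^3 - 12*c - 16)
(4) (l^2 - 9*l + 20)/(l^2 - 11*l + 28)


(1) = (h + 5)/(h + 4)
(2) = (g^2 + 6*g + 8)/(g - 4)
(3) = (c + 5)/(c + 2)
(4) = (l - 5)/(l - 7)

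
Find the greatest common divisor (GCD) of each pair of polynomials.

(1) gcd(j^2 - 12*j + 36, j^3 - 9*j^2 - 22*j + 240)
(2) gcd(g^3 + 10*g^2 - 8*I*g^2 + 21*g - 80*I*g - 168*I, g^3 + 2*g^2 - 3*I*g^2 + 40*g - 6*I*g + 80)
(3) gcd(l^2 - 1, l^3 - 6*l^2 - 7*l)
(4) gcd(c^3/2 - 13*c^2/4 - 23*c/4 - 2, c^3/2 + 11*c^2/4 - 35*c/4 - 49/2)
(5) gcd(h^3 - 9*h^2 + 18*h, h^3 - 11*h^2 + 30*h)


(1) = j - 6
(2) = gcd((g + 3)*(g + 7)*(g - 8*I), (g + 2)*(g - 8*I)*(g + 5*I)) = g - 8*I
(3) = l + 1
(4) = 1
(5) = gcd(h*(h - 6)*(h - 3), h*(h - 6)*(h - 5)) = h^2 - 6*h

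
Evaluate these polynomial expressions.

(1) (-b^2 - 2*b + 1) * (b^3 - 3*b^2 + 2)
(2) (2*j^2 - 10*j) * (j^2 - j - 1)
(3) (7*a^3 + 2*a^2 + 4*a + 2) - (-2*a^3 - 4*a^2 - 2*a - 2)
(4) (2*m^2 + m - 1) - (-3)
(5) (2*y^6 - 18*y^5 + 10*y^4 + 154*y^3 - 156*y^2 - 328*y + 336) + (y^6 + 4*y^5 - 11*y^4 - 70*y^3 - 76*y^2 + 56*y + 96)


(1) = -b^5 + b^4 + 7*b^3 - 5*b^2 - 4*b + 2
(2) = 2*j^4 - 12*j^3 + 8*j^2 + 10*j
(3) = 9*a^3 + 6*a^2 + 6*a + 4
(4) = 2*m^2 + m + 2
(5) = 3*y^6 - 14*y^5 - y^4 + 84*y^3 - 232*y^2 - 272*y + 432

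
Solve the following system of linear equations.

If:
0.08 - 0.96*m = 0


Then:
m = 0.08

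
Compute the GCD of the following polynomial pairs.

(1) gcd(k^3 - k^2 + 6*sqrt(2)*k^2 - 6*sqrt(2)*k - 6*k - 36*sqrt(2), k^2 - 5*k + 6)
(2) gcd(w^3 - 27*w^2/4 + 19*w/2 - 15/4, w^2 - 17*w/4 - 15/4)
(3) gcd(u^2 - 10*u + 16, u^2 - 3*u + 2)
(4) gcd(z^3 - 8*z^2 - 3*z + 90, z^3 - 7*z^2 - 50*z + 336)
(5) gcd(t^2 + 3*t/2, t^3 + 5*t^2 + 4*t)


(1) = k - 3
(2) = w - 5
(3) = u - 2
(4) = gcd((z - 6)*(z - 5)*(z + 3), (z - 8)*(z - 6)*(z + 7)) = z - 6
(5) = gcd(t*(t + 3/2), t*(t + 1)*(t + 4)) = t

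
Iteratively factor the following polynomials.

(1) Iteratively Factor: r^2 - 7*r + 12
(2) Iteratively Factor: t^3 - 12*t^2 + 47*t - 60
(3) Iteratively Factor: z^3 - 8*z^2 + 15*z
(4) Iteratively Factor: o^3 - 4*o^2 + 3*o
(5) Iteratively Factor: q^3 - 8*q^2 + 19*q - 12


(1) = (r - 4)*(r - 3)
(2) = (t - 5)*(t^2 - 7*t + 12) = (t - 5)*(t - 4)*(t - 3)
(3) = (z - 5)*(z^2 - 3*z) = (z - 5)*(z - 3)*(z)
(4) = (o)*(o^2 - 4*o + 3) = o*(o - 1)*(o - 3)
(5) = (q - 4)*(q^2 - 4*q + 3) = (q - 4)*(q - 3)*(q - 1)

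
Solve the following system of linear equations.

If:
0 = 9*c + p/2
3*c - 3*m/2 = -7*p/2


Then:
c = -p/18
m = 20*p/9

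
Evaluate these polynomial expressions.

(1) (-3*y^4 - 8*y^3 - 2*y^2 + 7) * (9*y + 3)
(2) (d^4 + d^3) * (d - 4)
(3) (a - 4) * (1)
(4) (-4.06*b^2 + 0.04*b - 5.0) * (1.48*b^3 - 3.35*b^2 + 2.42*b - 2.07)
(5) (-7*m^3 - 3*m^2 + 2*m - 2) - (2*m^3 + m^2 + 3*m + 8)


(1) = -27*y^5 - 81*y^4 - 42*y^3 - 6*y^2 + 63*y + 21
(2) = d^5 - 3*d^4 - 4*d^3
(3) = a - 4
(4) = -6.0088*b^5 + 13.6602*b^4 - 17.3592*b^3 + 25.251*b^2 - 12.1828*b + 10.35
(5) = -9*m^3 - 4*m^2 - m - 10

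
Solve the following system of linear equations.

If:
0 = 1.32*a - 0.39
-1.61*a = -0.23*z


Then:
a = 0.30
z = 2.07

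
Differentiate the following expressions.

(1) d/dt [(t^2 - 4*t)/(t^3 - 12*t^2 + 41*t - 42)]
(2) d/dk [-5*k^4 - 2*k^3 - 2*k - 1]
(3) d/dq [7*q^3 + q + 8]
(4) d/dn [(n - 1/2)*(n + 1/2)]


(1) = (-t^4 + 8*t^3 - 7*t^2 - 84*t + 168)/(t^6 - 24*t^5 + 226*t^4 - 1068*t^3 + 2689*t^2 - 3444*t + 1764)
(2) = -20*k^3 - 6*k^2 - 2
(3) = 21*q^2 + 1
(4) = 2*n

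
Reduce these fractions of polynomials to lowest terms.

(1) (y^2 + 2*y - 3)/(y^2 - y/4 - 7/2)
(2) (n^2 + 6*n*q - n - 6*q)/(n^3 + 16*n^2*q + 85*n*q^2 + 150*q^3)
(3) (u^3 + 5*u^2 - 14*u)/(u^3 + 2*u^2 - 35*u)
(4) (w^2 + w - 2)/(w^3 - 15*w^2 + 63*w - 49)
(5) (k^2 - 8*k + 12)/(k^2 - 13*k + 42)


(1) = (4*y^2 + 8*y - 12)/(4*y^2 - y - 14)
(2) = (n - 1)/(n^2 + 10*n*q + 25*q^2)
(3) = (u - 2)/(u - 5)
(4) = (w + 2)/(w^2 - 14*w + 49)
(5) = (k - 2)/(k - 7)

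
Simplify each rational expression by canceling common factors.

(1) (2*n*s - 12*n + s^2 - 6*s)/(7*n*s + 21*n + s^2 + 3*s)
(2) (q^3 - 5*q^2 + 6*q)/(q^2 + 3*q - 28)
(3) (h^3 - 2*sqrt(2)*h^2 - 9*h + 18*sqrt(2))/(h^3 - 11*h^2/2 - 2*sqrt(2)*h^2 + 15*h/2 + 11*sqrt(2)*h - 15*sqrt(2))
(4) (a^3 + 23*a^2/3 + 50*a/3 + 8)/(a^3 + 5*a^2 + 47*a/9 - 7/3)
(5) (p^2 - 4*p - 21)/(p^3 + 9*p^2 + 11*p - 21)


(1) = (2*n*s - 12*n + s^2 - 6*s)/(7*n*s + 21*n + s^2 + 3*s)
(2) = (q^3 - 5*q^2 + 6*q)/(q^2 + 3*q - 28)
(3) = (2*h + 6)/(2*h - 5)
(4) = (9*a^2 + 42*a + 24)/(9*a^2 + 18*a - 7)
(5) = (p - 7)/(p^2 + 6*p - 7)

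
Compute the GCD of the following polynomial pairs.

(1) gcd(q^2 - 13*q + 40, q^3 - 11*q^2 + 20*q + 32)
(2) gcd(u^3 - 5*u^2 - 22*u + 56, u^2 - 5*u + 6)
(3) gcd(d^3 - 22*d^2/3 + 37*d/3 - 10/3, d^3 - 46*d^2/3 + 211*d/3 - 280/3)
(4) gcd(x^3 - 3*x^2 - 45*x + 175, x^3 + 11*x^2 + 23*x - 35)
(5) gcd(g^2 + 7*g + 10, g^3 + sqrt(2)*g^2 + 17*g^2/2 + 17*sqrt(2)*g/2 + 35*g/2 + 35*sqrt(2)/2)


(1) = q - 8
(2) = gcd((u - 7)*(u - 2)*(u + 4), (u - 3)*(u - 2)) = u - 2
(3) = gcd((d - 5)*(d - 2)*(d - 1/3), (d - 8)*(d - 5)*(d - 7/3)) = d - 5
(4) = x + 7
(5) = g + 5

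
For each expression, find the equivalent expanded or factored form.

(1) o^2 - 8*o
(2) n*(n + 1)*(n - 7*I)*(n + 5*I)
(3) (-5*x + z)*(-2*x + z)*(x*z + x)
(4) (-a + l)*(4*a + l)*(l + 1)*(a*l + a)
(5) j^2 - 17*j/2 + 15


(1) = o*(o - 8)
(2) = n^4 + n^3 - 2*I*n^3 + 35*n^2 - 2*I*n^2 + 35*n
(3) = 10*x^3*z + 10*x^3 - 7*x^2*z^2 - 7*x^2*z + x*z^3 + x*z^2
(4) = -4*a^3*l^2 - 8*a^3*l - 4*a^3 + 3*a^2*l^3 + 6*a^2*l^2 + 3*a^2*l + a*l^4 + 2*a*l^3 + a*l^2
(5) = (j - 6)*(j - 5/2)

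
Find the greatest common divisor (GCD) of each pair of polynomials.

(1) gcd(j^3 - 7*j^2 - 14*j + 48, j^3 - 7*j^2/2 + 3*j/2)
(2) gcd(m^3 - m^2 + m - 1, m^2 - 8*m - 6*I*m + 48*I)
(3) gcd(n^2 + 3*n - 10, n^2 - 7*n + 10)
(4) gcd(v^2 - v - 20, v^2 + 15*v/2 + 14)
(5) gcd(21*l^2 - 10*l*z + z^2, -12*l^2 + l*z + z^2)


(1) = gcd((j - 8)*(j - 2)*(j + 3), j*(j - 3)*(j - 1/2)) = 1
(2) = gcd((m - 1)*(m - I)*(m + I), (m - 8)*(m - 6*I)) = 1
(3) = n - 2
(4) = gcd((v - 5)*(v + 4), (v + 7/2)*(v + 4)) = v + 4
(5) = gcd((-7*l + z)*(-3*l + z), (-3*l + z)*(4*l + z)) = -3*l + z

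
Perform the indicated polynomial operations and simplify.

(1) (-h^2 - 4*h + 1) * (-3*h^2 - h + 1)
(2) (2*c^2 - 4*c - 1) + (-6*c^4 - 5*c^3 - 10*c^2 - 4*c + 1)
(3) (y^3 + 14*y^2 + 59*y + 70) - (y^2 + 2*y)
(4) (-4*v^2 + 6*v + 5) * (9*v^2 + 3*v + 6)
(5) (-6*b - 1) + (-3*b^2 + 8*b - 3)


(1) = 3*h^4 + 13*h^3 - 5*h + 1
(2) = -6*c^4 - 5*c^3 - 8*c^2 - 8*c
(3) = y^3 + 13*y^2 + 57*y + 70
(4) = -36*v^4 + 42*v^3 + 39*v^2 + 51*v + 30
(5) = -3*b^2 + 2*b - 4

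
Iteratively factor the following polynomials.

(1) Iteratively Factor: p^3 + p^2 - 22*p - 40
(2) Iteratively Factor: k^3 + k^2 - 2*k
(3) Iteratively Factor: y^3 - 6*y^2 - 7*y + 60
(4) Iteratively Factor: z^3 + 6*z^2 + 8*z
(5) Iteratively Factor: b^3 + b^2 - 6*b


(1) = (p + 2)*(p^2 - p - 20) = (p - 5)*(p + 2)*(p + 4)
(2) = (k - 1)*(k^2 + 2*k) = (k - 1)*(k + 2)*(k)
(3) = (y - 4)*(y^2 - 2*y - 15) = (y - 4)*(y + 3)*(y - 5)
(4) = (z + 2)*(z^2 + 4*z) = z*(z + 2)*(z + 4)
(5) = (b + 3)*(b^2 - 2*b) = b*(b + 3)*(b - 2)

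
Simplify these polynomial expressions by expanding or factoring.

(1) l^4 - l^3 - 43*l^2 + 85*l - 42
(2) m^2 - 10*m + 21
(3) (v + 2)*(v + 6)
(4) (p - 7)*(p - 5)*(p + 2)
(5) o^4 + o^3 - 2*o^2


(1) = (l - 6)*(l - 1)^2*(l + 7)
(2) = (m - 7)*(m - 3)
(3) = v^2 + 8*v + 12
(4) = p^3 - 10*p^2 + 11*p + 70
(5) = o^2*(o - 1)*(o + 2)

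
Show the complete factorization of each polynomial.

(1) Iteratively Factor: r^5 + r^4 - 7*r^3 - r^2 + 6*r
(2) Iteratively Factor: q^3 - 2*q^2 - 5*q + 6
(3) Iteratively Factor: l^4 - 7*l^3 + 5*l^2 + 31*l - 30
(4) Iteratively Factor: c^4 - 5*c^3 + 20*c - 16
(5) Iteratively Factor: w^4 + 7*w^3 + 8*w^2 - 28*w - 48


(1) = (r + 1)*(r^4 - 7*r^2 + 6*r) = (r - 2)*(r + 1)*(r^3 + 2*r^2 - 3*r) = (r - 2)*(r + 1)*(r + 3)*(r^2 - r) = r*(r - 2)*(r + 1)*(r + 3)*(r - 1)
(2) = (q + 2)*(q^2 - 4*q + 3) = (q - 3)*(q + 2)*(q - 1)
(3) = (l - 5)*(l^3 - 2*l^2 - 5*l + 6) = (l - 5)*(l - 3)*(l^2 + l - 2) = (l - 5)*(l - 3)*(l + 2)*(l - 1)
(4) = (c + 2)*(c^3 - 7*c^2 + 14*c - 8) = (c - 2)*(c + 2)*(c^2 - 5*c + 4) = (c - 2)*(c - 1)*(c + 2)*(c - 4)
(5) = (w - 2)*(w^3 + 9*w^2 + 26*w + 24) = (w - 2)*(w + 2)*(w^2 + 7*w + 12) = (w - 2)*(w + 2)*(w + 4)*(w + 3)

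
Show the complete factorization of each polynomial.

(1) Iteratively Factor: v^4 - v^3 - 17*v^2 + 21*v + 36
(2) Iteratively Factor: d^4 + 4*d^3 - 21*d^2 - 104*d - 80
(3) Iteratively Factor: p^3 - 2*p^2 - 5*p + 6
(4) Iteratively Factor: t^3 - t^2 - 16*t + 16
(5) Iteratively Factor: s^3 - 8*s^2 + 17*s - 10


(1) = (v - 3)*(v^3 + 2*v^2 - 11*v - 12) = (v - 3)*(v + 1)*(v^2 + v - 12) = (v - 3)^2*(v + 1)*(v + 4)
(2) = (d - 5)*(d^3 + 9*d^2 + 24*d + 16) = (d - 5)*(d + 4)*(d^2 + 5*d + 4) = (d - 5)*(d + 1)*(d + 4)*(d + 4)
(3) = (p + 2)*(p^2 - 4*p + 3) = (p - 1)*(p + 2)*(p - 3)
(4) = (t - 4)*(t^2 + 3*t - 4) = (t - 4)*(t + 4)*(t - 1)
(5) = (s - 2)*(s^2 - 6*s + 5) = (s - 2)*(s - 1)*(s - 5)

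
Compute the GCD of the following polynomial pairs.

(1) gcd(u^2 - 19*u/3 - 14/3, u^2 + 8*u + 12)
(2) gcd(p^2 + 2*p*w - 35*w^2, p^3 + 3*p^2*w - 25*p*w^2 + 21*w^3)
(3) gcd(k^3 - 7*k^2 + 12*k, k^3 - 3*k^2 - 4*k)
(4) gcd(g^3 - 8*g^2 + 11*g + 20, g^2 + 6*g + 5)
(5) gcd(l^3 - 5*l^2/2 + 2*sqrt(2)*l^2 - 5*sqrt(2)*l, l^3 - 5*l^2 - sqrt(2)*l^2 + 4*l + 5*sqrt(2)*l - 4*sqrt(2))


(1) = 1
(2) = p + 7*w
(3) = k^2 - 4*k
(4) = g + 1
(5) = 1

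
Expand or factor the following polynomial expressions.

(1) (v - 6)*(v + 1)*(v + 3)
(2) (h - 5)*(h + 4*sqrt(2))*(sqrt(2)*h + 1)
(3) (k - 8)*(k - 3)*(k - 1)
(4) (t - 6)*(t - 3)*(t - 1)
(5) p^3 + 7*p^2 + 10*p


(1) = v^3 - 2*v^2 - 21*v - 18
(2) = sqrt(2)*h^3 - 5*sqrt(2)*h^2 + 9*h^2 - 45*h + 4*sqrt(2)*h - 20*sqrt(2)
(3) = k^3 - 12*k^2 + 35*k - 24
(4) = t^3 - 10*t^2 + 27*t - 18
(5) = p*(p + 2)*(p + 5)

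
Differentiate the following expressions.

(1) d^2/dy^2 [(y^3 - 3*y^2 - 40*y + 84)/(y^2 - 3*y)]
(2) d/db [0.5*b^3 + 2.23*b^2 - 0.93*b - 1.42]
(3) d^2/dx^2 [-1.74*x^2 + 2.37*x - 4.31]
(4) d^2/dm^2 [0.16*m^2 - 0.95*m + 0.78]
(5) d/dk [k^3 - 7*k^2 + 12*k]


(1) = 8*(-10*y^3 + 63*y^2 - 189*y + 189)/(y^3*(y^3 - 9*y^2 + 27*y - 27))
(2) = 1.5*b^2 + 4.46*b - 0.93
(3) = -3.48000000000000
(4) = 0.320000000000000
(5) = 3*k^2 - 14*k + 12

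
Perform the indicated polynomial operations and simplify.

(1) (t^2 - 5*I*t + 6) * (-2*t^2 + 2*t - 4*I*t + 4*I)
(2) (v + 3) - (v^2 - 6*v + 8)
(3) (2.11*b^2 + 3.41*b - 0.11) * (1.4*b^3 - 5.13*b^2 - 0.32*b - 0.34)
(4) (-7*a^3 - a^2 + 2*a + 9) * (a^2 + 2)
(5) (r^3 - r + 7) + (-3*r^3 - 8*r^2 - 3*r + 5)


(1) = -2*t^4 + 2*t^3 + 6*I*t^3 - 32*t^2 - 6*I*t^2 + 32*t - 24*I*t + 24*I
(2) = -v^2 + 7*v - 5
(3) = 2.954*b^5 - 6.0503*b^4 - 18.3225*b^3 - 1.2443*b^2 - 1.1242*b + 0.0374
(4) = -7*a^5 - a^4 - 12*a^3 + 7*a^2 + 4*a + 18
(5) = -2*r^3 - 8*r^2 - 4*r + 12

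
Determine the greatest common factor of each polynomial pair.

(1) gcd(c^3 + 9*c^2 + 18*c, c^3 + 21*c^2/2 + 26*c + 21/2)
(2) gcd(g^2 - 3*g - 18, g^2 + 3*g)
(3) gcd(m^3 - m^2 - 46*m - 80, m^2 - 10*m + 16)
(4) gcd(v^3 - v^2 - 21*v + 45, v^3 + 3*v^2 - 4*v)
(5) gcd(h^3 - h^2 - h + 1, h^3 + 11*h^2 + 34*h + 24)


(1) = gcd(c*(c + 3)*(c + 6), (c + 1/2)*(c + 3)*(c + 7)) = c + 3
(2) = gcd((g - 6)*(g + 3), g*(g + 3)) = g + 3
(3) = m - 8
(4) = 1
(5) = gcd((h - 1)^2*(h + 1), (h + 1)*(h + 4)*(h + 6)) = h + 1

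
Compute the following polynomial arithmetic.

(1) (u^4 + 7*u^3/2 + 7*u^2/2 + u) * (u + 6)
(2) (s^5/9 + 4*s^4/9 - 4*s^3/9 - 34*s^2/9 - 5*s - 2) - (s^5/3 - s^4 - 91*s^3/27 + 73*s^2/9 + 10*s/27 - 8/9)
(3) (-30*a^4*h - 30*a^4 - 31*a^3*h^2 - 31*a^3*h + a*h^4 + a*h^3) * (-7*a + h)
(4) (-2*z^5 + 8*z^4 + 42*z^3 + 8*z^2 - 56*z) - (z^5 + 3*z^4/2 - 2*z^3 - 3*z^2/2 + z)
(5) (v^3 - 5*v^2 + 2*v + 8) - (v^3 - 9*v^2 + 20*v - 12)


(1) = u^5 + 19*u^4/2 + 49*u^3/2 + 22*u^2 + 6*u
(2) = -2*s^5/9 + 13*s^4/9 + 79*s^3/27 - 107*s^2/9 - 145*s/27 - 10/9
(3) = 210*a^5*h + 210*a^5 + 187*a^4*h^2 + 187*a^4*h - 31*a^3*h^3 - 31*a^3*h^2 - 7*a^2*h^4 - 7*a^2*h^3 + a*h^5 + a*h^4
(4) = -3*z^5 + 13*z^4/2 + 44*z^3 + 19*z^2/2 - 57*z
(5) = 4*v^2 - 18*v + 20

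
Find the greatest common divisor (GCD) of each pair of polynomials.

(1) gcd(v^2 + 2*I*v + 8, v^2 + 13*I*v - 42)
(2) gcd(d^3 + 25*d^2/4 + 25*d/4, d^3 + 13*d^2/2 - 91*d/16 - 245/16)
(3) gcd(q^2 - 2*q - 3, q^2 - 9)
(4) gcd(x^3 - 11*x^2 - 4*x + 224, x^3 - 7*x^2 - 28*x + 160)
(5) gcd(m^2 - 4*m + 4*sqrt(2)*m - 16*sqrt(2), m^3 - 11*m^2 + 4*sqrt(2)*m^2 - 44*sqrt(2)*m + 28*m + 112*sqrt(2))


(1) = gcd((v - 2*I)*(v + 4*I), (v + 6*I)*(v + 7*I)) = 1
(2) = gcd(d*(d + 5/4)*(d + 5), (d - 7/4)*(d + 5/4)*(d + 7)) = d + 5/4
(3) = gcd((q - 3)*(q + 1), (q - 3)*(q + 3)) = q - 3
(4) = x - 8
(5) = m^2 + m*(-4 + 4*sqrt(2)) - 16*sqrt(2)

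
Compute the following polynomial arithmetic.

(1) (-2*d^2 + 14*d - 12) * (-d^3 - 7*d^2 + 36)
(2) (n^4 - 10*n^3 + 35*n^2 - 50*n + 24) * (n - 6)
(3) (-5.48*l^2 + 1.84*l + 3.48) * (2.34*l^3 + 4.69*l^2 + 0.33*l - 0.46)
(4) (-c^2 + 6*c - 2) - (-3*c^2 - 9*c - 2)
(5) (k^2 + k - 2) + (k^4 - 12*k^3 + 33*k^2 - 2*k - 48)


(1) = 2*d^5 - 86*d^3 + 12*d^2 + 504*d - 432
(2) = n^5 - 16*n^4 + 95*n^3 - 260*n^2 + 324*n - 144
(3) = -12.8232*l^5 - 21.3956*l^4 + 14.9644*l^3 + 19.4492*l^2 + 0.302*l - 1.6008
(4) = 2*c^2 + 15*c
(5) = k^4 - 12*k^3 + 34*k^2 - k - 50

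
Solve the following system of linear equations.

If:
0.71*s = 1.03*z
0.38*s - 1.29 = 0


Then:
s = 3.39
z = 2.34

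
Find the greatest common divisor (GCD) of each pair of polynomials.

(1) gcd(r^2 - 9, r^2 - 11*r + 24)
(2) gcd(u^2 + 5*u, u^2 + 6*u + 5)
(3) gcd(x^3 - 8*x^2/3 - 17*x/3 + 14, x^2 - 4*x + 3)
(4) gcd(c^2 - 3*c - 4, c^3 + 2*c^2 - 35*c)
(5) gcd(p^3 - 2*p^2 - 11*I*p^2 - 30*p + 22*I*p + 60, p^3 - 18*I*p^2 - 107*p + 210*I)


(1) = gcd((r - 3)*(r + 3), (r - 8)*(r - 3)) = r - 3
(2) = u + 5
(3) = x - 3
(4) = 1
(5) = p^2 - 11*I*p - 30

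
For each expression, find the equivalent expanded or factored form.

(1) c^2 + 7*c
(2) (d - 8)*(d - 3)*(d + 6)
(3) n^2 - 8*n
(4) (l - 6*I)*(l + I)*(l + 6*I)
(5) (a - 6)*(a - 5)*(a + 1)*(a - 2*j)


(1) = c*(c + 7)
(2) = d^3 - 5*d^2 - 42*d + 144
(3) = n*(n - 8)
(4) = l^3 + I*l^2 + 36*l + 36*I
(5) = a^4 - 2*a^3*j - 10*a^3 + 20*a^2*j + 19*a^2 - 38*a*j + 30*a - 60*j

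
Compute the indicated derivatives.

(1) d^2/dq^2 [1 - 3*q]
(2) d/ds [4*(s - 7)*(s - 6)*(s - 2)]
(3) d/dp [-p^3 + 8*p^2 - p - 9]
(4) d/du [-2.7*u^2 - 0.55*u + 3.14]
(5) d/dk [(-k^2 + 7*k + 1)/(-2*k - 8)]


(1) = 0
(2) = 12*s^2 - 120*s + 272
(3) = -3*p^2 + 16*p - 1
(4) = -5.4*u - 0.55
(5) = (k^2 + 8*k - 27)/(2*(k^2 + 8*k + 16))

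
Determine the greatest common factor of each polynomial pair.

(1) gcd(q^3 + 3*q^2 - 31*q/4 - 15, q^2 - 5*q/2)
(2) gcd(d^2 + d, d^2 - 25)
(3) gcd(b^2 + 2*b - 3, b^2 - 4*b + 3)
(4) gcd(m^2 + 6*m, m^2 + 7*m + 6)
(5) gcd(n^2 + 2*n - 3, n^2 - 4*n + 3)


(1) = q - 5/2
(2) = 1
(3) = b - 1
(4) = gcd(m*(m + 6), (m + 1)*(m + 6)) = m + 6
(5) = n - 1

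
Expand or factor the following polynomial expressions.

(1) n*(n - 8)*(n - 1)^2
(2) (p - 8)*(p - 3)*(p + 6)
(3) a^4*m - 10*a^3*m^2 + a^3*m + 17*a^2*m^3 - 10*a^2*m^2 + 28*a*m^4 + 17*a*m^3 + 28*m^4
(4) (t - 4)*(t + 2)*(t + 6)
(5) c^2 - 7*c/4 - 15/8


(1) = n^4 - 10*n^3 + 17*n^2 - 8*n
(2) = p^3 - 5*p^2 - 42*p + 144
(3) = (a - 7*m)*(a - 4*m)*(a + m)*(a*m + m)
(4) = t^3 + 4*t^2 - 20*t - 48
(5) = (c - 5/2)*(c + 3/4)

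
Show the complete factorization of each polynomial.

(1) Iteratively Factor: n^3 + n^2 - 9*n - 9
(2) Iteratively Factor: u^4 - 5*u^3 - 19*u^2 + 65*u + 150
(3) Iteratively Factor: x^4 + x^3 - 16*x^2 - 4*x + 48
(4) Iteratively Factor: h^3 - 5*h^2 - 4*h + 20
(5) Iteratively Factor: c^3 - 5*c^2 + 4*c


(1) = (n - 3)*(n^2 + 4*n + 3) = (n - 3)*(n + 1)*(n + 3)
(2) = (u - 5)*(u^3 - 19*u - 30) = (u - 5)^2*(u^2 + 5*u + 6) = (u - 5)^2*(u + 2)*(u + 3)
(3) = (x - 3)*(x^3 + 4*x^2 - 4*x - 16) = (x - 3)*(x + 4)*(x^2 - 4) = (x - 3)*(x - 2)*(x + 4)*(x + 2)
(4) = (h - 2)*(h^2 - 3*h - 10) = (h - 5)*(h - 2)*(h + 2)
(5) = (c)*(c^2 - 5*c + 4) = c*(c - 4)*(c - 1)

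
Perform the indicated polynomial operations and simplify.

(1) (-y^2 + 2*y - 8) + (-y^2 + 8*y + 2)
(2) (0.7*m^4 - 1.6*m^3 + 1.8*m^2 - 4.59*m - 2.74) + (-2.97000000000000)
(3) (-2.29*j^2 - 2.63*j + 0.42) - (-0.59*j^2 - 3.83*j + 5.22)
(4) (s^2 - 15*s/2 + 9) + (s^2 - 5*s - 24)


(1) = -2*y^2 + 10*y - 6
(2) = 0.7*m^4 - 1.6*m^3 + 1.8*m^2 - 4.59*m - 5.71
(3) = -1.7*j^2 + 1.2*j - 4.8
(4) = 2*s^2 - 25*s/2 - 15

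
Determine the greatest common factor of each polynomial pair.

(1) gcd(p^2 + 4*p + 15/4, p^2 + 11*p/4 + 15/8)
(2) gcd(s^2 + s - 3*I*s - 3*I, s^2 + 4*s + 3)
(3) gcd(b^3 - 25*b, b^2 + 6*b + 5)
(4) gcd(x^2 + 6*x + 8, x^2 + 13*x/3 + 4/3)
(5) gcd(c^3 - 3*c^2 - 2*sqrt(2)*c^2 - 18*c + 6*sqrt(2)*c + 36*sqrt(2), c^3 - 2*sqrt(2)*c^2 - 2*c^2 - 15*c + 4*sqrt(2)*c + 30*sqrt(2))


(1) = gcd((p + 3/2)*(p + 5/2), (p + 5/4)*(p + 3/2)) = p + 3/2
(2) = s + 1
(3) = gcd(b*(b - 5)*(b + 5), (b + 1)*(b + 5)) = b + 5
(4) = x + 4
(5) = c^2 + c*(3 - 2*sqrt(2)) - 6*sqrt(2)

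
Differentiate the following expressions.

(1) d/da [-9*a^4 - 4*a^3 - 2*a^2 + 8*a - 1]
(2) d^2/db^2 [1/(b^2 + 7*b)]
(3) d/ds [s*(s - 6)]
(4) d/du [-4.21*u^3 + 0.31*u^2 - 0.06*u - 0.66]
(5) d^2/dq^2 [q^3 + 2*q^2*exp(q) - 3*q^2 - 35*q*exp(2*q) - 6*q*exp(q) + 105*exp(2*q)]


(1) = -36*a^3 - 12*a^2 - 4*a + 8
(2) = 2*(-b*(b + 7) + (2*b + 7)^2)/(b^3*(b + 7)^3)
(3) = 2*s - 6
(4) = -12.63*u^2 + 0.62*u - 0.06
(5) = 2*q^2*exp(q) - 140*q*exp(2*q) + 2*q*exp(q) + 6*q + 280*exp(2*q) - 8*exp(q) - 6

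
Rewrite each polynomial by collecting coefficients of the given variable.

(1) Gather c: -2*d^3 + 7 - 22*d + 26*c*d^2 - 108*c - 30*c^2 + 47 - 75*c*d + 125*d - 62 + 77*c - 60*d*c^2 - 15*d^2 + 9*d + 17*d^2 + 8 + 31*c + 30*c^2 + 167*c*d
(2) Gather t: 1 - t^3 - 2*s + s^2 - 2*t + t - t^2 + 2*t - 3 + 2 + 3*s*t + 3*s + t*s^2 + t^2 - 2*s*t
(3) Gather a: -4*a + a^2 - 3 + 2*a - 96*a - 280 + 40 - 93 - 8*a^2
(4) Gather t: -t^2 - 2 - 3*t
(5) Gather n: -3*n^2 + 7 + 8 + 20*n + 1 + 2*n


(1) = -60*c^2*d + c*(26*d^2 + 92*d) - 2*d^3 + 2*d^2 + 112*d
(2) = s^2 + s - t^3 + t*(s^2 + s + 1)
(3) = -7*a^2 - 98*a - 336
(4) = -t^2 - 3*t - 2
(5) = -3*n^2 + 22*n + 16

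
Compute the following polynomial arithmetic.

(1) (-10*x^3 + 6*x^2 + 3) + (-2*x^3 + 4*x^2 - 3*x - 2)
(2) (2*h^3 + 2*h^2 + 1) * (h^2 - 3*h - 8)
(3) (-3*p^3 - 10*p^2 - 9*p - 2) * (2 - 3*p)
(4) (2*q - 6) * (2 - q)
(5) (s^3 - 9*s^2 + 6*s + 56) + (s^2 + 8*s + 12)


(1) = -12*x^3 + 10*x^2 - 3*x + 1
(2) = 2*h^5 - 4*h^4 - 22*h^3 - 15*h^2 - 3*h - 8
(3) = 9*p^4 + 24*p^3 + 7*p^2 - 12*p - 4
(4) = -2*q^2 + 10*q - 12
(5) = s^3 - 8*s^2 + 14*s + 68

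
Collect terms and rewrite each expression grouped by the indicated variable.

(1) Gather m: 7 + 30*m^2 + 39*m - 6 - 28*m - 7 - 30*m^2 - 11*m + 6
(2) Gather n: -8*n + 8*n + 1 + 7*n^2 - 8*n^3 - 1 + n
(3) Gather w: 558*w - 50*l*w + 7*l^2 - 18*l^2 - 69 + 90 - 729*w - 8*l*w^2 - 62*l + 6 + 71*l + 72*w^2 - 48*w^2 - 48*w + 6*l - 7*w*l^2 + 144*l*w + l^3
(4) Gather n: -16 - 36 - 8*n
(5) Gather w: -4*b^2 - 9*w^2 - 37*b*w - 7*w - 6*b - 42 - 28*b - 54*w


(1) = 0
(2) = -8*n^3 + 7*n^2 + n
(3) = l^3 - 11*l^2 + 15*l + w^2*(24 - 8*l) + w*(-7*l^2 + 94*l - 219) + 27
(4) = -8*n - 52
(5) = -4*b^2 - 34*b - 9*w^2 + w*(-37*b - 61) - 42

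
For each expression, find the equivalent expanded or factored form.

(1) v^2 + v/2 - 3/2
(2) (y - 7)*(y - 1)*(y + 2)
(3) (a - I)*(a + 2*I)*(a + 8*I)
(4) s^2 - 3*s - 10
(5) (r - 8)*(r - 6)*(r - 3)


(1) = (v - 1)*(v + 3/2)
(2) = y^3 - 6*y^2 - 9*y + 14
(3) = a^3 + 9*I*a^2 - 6*a + 16*I
(4) = (s - 5)*(s + 2)
(5) = r^3 - 17*r^2 + 90*r - 144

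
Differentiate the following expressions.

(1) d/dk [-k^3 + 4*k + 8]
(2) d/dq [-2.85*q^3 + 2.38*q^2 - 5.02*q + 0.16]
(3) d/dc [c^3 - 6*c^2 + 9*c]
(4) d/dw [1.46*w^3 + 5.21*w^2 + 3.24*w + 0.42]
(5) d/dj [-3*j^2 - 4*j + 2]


(1) = 4 - 3*k^2
(2) = -8.55*q^2 + 4.76*q - 5.02
(3) = 3*c^2 - 12*c + 9
(4) = 4.38*w^2 + 10.42*w + 3.24
(5) = -6*j - 4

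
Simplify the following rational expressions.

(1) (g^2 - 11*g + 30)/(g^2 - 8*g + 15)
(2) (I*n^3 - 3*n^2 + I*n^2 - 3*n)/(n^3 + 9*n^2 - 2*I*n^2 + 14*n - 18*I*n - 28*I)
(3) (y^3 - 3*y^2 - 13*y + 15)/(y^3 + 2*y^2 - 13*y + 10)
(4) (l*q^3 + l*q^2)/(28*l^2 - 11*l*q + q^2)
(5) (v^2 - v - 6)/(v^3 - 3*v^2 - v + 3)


(1) = (g - 6)/(g - 3)
(2) = (I*n^3 + n^2*(-3 + I) - 3*n)/(n^3 + n^2*(9 - 2*I) + n*(14 - 18*I) - 28*I)
(3) = (y^2 - 2*y - 15)/(y^2 + 3*y - 10)
(4) = (l*q^3 + l*q^2)/(28*l^2 - 11*l*q + q^2)
(5) = (v + 2)/(v^2 - 1)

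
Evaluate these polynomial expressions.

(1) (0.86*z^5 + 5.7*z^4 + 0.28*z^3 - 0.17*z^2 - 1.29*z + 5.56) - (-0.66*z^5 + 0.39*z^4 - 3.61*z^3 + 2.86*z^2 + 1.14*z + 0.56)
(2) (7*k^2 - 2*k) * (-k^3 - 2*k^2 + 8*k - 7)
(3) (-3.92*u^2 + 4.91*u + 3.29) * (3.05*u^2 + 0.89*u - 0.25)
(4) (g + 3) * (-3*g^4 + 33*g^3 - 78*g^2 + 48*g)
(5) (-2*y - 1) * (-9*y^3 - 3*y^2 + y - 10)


(1) = 1.52*z^5 + 5.31*z^4 + 3.89*z^3 - 3.03*z^2 - 2.43*z + 5.0
(2) = -7*k^5 - 12*k^4 + 60*k^3 - 65*k^2 + 14*k
(3) = -11.956*u^4 + 11.4867*u^3 + 15.3844*u^2 + 1.7006*u - 0.8225
(4) = -3*g^5 + 24*g^4 + 21*g^3 - 186*g^2 + 144*g
(5) = 18*y^4 + 15*y^3 + y^2 + 19*y + 10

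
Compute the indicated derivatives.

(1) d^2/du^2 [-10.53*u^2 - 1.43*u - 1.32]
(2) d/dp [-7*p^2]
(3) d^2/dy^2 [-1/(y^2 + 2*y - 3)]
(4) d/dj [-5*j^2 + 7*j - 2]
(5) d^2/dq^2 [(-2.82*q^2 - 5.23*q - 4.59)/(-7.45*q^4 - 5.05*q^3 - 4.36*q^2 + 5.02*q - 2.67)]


(1) = -21.0600000000000
(2) = -14*p
(3) = 2*(y^2 + 2*y - 4*(y + 1)^2 - 3)/(y^2 + 2*y - 3)^3
(4) = 7 - 10*j
(5) = (939.1023*q^8 + 4119.9096*q^7 + 8204.01592*q^6 + 8265.75402*q^5 + 5035.5282*q^4 - 1095.167516*q^3 - 2313.45954*q^2 - 1339.409934*q + 304.880016)/(413.493625*q^12 + 840.862875*q^11 + 1295.953575*q^10 + 277.124575*q^9 + 69.822585*q^8 - 471.7176*q^7 + 707.565301*q^6 - 150.902136*q^5 + 235.096023*q^4 - 369.136117*q^3 + 295.101216*q^2 - 107.361234*q + 19.034163)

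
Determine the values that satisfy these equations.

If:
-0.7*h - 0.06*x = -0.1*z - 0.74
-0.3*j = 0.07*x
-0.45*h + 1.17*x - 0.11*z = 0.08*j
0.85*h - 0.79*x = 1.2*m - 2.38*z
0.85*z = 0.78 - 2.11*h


Then:
h = 0.86
j = -0.05
m = -1.96
x = 0.21
z = -1.23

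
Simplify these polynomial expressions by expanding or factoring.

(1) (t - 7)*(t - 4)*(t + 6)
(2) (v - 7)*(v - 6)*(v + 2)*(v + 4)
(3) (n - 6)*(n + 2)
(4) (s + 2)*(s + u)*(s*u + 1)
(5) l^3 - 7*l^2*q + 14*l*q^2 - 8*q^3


(1) = t^3 - 5*t^2 - 38*t + 168
(2) = v^4 - 7*v^3 - 28*v^2 + 148*v + 336
(3) = n^2 - 4*n - 12
(4) = s^3*u + s^2*u^2 + 2*s^2*u + s^2 + 2*s*u^2 + s*u + 2*s + 2*u
(5) = (l - 4*q)*(l - 2*q)*(l - q)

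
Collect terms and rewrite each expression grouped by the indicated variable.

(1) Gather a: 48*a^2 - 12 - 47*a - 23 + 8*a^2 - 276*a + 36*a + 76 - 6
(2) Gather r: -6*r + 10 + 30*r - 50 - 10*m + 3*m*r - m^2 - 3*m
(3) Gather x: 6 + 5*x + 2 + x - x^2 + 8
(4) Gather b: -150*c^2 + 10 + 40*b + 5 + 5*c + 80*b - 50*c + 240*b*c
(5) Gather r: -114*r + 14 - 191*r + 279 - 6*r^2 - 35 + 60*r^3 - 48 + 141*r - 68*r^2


(1) = 56*a^2 - 287*a + 35
(2) = -m^2 - 13*m + r*(3*m + 24) - 40
(3) = -x^2 + 6*x + 16
(4) = b*(240*c + 120) - 150*c^2 - 45*c + 15
(5) = 60*r^3 - 74*r^2 - 164*r + 210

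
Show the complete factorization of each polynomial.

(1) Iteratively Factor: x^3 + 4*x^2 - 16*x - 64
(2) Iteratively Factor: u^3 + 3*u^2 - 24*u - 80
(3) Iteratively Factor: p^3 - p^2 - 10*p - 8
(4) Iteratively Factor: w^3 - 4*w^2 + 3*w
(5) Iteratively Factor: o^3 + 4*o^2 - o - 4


(1) = (x + 4)*(x^2 - 16) = (x - 4)*(x + 4)*(x + 4)
(2) = (u + 4)*(u^2 - u - 20) = (u - 5)*(u + 4)*(u + 4)
(3) = (p + 1)*(p^2 - 2*p - 8) = (p - 4)*(p + 1)*(p + 2)
(4) = (w - 3)*(w^2 - w) = (w - 3)*(w - 1)*(w)
(5) = (o + 1)*(o^2 + 3*o - 4) = (o - 1)*(o + 1)*(o + 4)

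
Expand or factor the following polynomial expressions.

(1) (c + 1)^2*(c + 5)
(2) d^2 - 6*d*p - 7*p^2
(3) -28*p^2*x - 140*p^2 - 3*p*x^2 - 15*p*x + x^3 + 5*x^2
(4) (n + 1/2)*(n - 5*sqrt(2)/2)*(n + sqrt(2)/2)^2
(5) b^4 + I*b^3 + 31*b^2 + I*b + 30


(1) = c^3 + 7*c^2 + 11*c + 5
(2) = (d - 7*p)*(d + p)
(3) = (-7*p + x)*(4*p + x)*(x + 5)
(4) = n^4 - 3*sqrt(2)*n^3/2 + n^3/2 - 9*n^2/2 - 3*sqrt(2)*n^2/4 - 9*n/4 - 5*sqrt(2)*n/4 - 5*sqrt(2)/8
(5) = (b - 5*I)*(b - I)*(b + I)*(b + 6*I)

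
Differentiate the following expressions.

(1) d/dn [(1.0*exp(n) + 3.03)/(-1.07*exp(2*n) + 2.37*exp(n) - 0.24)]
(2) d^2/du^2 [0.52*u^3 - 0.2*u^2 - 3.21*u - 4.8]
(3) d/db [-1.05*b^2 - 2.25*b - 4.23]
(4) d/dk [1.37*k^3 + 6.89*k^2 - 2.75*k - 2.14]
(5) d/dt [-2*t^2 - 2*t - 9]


(1) = (1.07*exp(2*n) + 6.4842*exp(n) - 7.4211)*exp(n)/(1.1449*exp(4*n) - 5.0718*exp(3*n) + 6.1305*exp(2*n) - 1.1376*exp(n) + 0.0576)
(2) = 3.12*u - 0.4
(3) = -2.1*b - 2.25
(4) = 4.11*k^2 + 13.78*k - 2.75
(5) = -4*t - 2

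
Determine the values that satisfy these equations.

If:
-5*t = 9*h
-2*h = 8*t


Then:
h = 0
t = 0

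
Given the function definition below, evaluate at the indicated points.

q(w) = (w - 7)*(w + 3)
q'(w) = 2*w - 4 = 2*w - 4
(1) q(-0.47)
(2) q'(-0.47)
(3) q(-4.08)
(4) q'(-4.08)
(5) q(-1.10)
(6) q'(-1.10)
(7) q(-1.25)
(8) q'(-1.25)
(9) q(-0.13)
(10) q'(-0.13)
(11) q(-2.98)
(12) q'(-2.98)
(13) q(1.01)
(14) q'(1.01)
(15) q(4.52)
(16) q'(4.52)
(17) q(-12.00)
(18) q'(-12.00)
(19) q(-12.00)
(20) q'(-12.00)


(1) = -18.90
(2) = -4.94
(3) = 11.97
(4) = -12.16
(5) = -15.39
(6) = -6.20
(7) = -14.44
(8) = -6.50
(9) = -20.46
(10) = -4.26
(11) = -0.20
(12) = -9.96
(13) = -24.02
(14) = -1.98
(15) = -18.65
(16) = 5.04
(17) = 171.00
(18) = -28.00
(19) = 171.00
(20) = -28.00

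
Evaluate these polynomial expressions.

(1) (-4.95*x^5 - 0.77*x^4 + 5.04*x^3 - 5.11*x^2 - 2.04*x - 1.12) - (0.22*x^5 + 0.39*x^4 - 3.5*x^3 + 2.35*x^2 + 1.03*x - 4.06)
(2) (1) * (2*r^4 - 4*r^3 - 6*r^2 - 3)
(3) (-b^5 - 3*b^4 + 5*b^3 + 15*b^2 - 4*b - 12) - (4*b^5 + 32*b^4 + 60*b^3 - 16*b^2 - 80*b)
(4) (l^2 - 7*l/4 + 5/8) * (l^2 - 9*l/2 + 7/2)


(1) = -5.17*x^5 - 1.16*x^4 + 8.54*x^3 - 7.46*x^2 - 3.07*x + 2.94
(2) = 2*r^4 - 4*r^3 - 6*r^2 - 3
(3) = -5*b^5 - 35*b^4 - 55*b^3 + 31*b^2 + 76*b - 12
(4) = l^4 - 25*l^3/4 + 12*l^2 - 143*l/16 + 35/16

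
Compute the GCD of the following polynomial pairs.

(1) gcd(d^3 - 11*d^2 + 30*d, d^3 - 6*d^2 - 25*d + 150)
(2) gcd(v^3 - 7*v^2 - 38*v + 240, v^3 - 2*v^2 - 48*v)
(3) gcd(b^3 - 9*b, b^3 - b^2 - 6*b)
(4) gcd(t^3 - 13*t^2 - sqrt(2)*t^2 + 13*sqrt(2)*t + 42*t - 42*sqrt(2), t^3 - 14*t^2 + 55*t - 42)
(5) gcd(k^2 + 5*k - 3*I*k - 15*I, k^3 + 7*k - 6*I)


(1) = d^2 - 11*d + 30
(2) = gcd((v - 8)*(v - 5)*(v + 6), v*(v - 8)*(v + 6)) = v^2 - 2*v - 48
(3) = gcd(b*(b - 3)*(b + 3), b*(b - 3)*(b + 2)) = b^2 - 3*b
(4) = t^2 - 13*t + 42
(5) = gcd((k + 5)*(k - 3*I), (k - 2*I)*(k - I)*(k + 3*I)) = 1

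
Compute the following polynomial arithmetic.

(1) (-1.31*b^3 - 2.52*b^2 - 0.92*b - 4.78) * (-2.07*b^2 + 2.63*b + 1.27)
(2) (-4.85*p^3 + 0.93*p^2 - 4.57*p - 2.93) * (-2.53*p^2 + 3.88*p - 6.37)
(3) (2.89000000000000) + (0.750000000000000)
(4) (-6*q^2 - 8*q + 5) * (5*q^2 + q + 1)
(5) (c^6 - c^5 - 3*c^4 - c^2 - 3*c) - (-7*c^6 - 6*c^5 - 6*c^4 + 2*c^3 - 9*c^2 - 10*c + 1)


(1) = 2.7117*b^5 + 1.7711*b^4 - 6.3869*b^3 + 4.2746*b^2 - 13.7398*b - 6.0706
(2) = 12.2705*p^5 - 21.1709*p^4 + 46.065*p^3 - 16.2428*p^2 + 17.7425*p + 18.6641
(3) = 3.64000000000000
(4) = -30*q^4 - 46*q^3 + 11*q^2 - 3*q + 5
(5) = 8*c^6 + 5*c^5 + 3*c^4 - 2*c^3 + 8*c^2 + 7*c - 1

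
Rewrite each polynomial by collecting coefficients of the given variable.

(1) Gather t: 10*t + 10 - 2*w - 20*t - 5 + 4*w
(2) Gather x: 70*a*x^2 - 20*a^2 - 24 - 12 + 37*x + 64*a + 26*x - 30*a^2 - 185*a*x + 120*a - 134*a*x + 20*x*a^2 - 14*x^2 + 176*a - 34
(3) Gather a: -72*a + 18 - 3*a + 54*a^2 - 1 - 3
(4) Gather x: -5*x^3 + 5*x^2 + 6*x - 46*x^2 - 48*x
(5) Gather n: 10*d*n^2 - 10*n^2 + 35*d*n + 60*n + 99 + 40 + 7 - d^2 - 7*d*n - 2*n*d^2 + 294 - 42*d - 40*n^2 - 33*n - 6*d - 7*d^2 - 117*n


(1) = -10*t + 2*w + 5
(2) = -50*a^2 + 360*a + x^2*(70*a - 14) + x*(20*a^2 - 319*a + 63) - 70
(3) = 54*a^2 - 75*a + 14
(4) = -5*x^3 - 41*x^2 - 42*x
(5) = -8*d^2 - 48*d + n^2*(10*d - 50) + n*(-2*d^2 + 28*d - 90) + 440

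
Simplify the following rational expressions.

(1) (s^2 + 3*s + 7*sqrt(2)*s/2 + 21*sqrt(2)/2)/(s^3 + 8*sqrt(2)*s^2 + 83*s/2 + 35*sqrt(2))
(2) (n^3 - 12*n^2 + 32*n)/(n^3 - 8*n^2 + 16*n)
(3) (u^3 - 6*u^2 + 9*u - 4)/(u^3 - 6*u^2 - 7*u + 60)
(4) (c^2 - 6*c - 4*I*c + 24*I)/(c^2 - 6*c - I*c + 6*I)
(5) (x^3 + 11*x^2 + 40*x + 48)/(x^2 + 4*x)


(1) = (4*s + 12)/(4*s^2 + 18*sqrt(2)*s + 40)
(2) = (n - 8)/(n - 4)
(3) = (u^2 - 2*u + 1)/(u^2 - 2*u - 15)
(4) = (c - 4*I)/(c - I)
(5) = (x^2 + 7*x + 12)/x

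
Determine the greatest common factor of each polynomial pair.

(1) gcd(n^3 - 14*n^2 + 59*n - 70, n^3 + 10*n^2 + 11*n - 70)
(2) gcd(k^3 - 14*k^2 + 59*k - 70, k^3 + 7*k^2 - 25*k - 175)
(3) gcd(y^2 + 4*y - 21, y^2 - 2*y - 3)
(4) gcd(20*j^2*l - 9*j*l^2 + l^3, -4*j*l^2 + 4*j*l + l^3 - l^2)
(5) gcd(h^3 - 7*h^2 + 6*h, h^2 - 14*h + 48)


(1) = n - 2
(2) = k - 5
(3) = gcd((y - 3)*(y + 7), (y - 3)*(y + 1)) = y - 3
(4) = 4*j*l - l^2
(5) = h - 6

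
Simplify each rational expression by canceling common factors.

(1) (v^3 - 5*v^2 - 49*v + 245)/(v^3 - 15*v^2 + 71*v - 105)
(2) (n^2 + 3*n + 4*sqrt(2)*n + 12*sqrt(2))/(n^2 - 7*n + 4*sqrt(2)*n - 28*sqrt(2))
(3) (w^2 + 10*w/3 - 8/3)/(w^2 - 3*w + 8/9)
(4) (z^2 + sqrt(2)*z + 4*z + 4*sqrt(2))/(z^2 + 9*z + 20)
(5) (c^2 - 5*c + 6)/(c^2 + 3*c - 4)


(1) = (v + 7)/(v - 3)
(2) = (n + 3)/(n - 7)
(3) = (9*w^2 + 30*w - 24)/(9*w^2 - 27*w + 8)
(4) = (z + sqrt(2))/(z + 5)
(5) = (c^2 - 5*c + 6)/(c^2 + 3*c - 4)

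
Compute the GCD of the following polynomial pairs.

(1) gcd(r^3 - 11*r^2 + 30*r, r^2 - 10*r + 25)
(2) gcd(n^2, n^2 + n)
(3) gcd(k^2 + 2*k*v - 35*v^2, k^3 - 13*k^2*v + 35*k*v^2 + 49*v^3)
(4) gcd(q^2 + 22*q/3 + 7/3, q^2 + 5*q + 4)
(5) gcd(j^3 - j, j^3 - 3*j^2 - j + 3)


(1) = r - 5
(2) = gcd(n^2, n*(n + 1)) = n
(3) = gcd((k - 5*v)*(k + 7*v), (k - 7*v)^2*(k + v)) = 1
(4) = 1
(5) = j^2 - 1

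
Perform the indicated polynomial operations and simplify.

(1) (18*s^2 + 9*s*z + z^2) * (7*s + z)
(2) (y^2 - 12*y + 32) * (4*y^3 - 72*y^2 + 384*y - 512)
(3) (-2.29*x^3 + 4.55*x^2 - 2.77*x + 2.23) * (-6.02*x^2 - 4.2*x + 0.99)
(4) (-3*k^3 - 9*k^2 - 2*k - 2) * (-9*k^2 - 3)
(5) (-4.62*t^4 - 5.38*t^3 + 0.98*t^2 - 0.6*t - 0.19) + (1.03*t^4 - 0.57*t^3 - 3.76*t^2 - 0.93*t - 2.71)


(1) = 126*s^3 + 81*s^2*z + 16*s*z^2 + z^3
(2) = 4*y^5 - 120*y^4 + 1376*y^3 - 7424*y^2 + 18432*y - 16384
(3) = 13.7858*x^5 - 17.773*x^4 - 4.7017*x^3 + 2.7139*x^2 - 12.1083*x + 2.2077
(4) = 27*k^5 + 81*k^4 + 27*k^3 + 45*k^2 + 6*k + 6
(5) = -3.59*t^4 - 5.95*t^3 - 2.78*t^2 - 1.53*t - 2.9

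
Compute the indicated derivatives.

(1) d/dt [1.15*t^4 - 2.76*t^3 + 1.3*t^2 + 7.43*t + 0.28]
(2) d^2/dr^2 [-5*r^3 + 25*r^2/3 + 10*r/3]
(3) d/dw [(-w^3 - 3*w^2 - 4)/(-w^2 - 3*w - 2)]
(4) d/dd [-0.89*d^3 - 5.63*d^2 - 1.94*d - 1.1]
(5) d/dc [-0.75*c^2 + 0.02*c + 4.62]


(1) = 4.6*t^3 - 8.28*t^2 + 2.6*t + 7.43
(2) = 50/3 - 30*r
(3) = (w^4 + 6*w^3 + 15*w^2 + 4*w - 12)/(w^4 + 6*w^3 + 13*w^2 + 12*w + 4)
(4) = -2.67*d^2 - 11.26*d - 1.94
(5) = 0.02 - 1.5*c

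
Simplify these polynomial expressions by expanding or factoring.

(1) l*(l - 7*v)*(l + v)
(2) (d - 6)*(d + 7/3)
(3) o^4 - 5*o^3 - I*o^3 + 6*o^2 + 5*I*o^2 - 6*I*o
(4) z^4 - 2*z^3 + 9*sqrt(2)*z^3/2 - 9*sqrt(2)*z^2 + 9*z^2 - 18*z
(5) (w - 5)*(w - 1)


(1) = l^3 - 6*l^2*v - 7*l*v^2
(2) = d^2 - 11*d/3 - 14
(3) = o*(o - 3)*(o - 2)*(o - I)
(4) = z*(z - 2)*(z + 3*sqrt(2)/2)*(z + 3*sqrt(2))
(5) = w^2 - 6*w + 5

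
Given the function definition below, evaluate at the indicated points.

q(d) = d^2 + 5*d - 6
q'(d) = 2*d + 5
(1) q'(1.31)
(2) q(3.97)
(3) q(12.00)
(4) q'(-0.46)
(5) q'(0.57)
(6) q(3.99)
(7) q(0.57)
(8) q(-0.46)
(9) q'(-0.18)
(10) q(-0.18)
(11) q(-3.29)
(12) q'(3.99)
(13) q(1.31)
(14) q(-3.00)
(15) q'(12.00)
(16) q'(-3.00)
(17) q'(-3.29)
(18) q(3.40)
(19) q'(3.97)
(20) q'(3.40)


(1) = 7.62
(2) = 29.61
(3) = 198.00
(4) = 4.08
(5) = 6.14
(6) = 29.87
(7) = -2.83
(8) = -8.09
(9) = 4.64
(10) = -6.87
(11) = -11.63
(12) = 12.98
(13) = 2.27
(14) = -12.00
(15) = 29.00
(16) = -1.00
(17) = -1.58
(18) = 22.56
(19) = 12.94
(20) = 11.80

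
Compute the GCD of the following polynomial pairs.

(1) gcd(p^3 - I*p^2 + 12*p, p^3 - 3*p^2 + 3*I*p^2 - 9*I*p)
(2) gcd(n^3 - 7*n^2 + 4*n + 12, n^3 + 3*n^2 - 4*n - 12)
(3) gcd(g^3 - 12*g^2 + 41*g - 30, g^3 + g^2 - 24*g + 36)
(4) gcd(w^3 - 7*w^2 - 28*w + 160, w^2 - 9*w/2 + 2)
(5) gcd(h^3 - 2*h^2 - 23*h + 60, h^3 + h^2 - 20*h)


(1) = p^2 + 3*I*p
(2) = n - 2
(3) = gcd((g - 6)*(g - 5)*(g - 1), (g - 3)*(g - 2)*(g + 6)) = 1
(4) = gcd((w - 8)*(w - 4)*(w + 5), (w - 4)*(w - 1/2)) = w - 4
(5) = gcd((h - 4)*(h - 3)*(h + 5), h*(h - 4)*(h + 5)) = h^2 + h - 20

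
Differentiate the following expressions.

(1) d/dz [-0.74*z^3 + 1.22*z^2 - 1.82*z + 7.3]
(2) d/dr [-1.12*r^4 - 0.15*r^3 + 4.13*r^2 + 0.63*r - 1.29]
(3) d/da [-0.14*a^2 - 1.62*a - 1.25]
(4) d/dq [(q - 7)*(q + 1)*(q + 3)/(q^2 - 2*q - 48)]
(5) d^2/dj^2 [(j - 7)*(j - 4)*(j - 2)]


(1) = -2.22*z^2 + 2.44*z - 1.82
(2) = -4.48*r^3 - 0.45*r^2 + 8.26*r + 0.63
(3) = -0.28*a - 1.62
(4) = (q^4 - 4*q^3 - 113*q^2 + 330*q + 1158)/(q^4 - 4*q^3 - 92*q^2 + 192*q + 2304)
(5) = 6*j - 26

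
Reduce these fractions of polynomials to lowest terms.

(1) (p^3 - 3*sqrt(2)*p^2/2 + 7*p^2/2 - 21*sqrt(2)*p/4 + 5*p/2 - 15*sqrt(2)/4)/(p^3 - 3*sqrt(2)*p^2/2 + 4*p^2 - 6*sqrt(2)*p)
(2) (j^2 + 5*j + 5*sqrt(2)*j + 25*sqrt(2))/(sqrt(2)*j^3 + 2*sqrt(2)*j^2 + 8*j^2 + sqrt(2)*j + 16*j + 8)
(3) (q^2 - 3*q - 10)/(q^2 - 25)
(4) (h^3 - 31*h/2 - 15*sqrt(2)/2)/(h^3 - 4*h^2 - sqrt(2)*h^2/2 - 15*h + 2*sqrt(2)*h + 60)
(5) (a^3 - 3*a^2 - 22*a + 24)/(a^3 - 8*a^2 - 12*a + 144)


(1) = (8*p^2 + 28*p + 20)/(8*p^2 + 32*p)
(2) = (j^2 + j*(5 + 5*sqrt(2)) + 25*sqrt(2))/(sqrt(2)*j^3 + j^2*(2*sqrt(2) + 8) + j*(sqrt(2) + 16) + 8)
(3) = (q + 2)/(q + 5)
(4) = (4*h + 2*sqrt(2))/(4*h - 16)
(5) = (a - 1)/(a - 6)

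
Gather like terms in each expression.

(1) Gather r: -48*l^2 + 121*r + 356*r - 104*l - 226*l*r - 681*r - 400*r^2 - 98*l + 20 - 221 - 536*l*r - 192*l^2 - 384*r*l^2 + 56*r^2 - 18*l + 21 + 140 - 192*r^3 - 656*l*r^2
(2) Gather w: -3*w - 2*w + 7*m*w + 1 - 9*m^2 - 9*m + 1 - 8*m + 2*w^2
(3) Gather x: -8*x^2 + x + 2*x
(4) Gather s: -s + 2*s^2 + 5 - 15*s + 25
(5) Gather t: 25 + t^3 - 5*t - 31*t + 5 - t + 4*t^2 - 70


(1) = -240*l^2 - 220*l - 192*r^3 + r^2*(-656*l - 344) + r*(-384*l^2 - 762*l - 204) - 40
(2) = -9*m^2 - 17*m + 2*w^2 + w*(7*m - 5) + 2
(3) = -8*x^2 + 3*x
(4) = 2*s^2 - 16*s + 30
(5) = t^3 + 4*t^2 - 37*t - 40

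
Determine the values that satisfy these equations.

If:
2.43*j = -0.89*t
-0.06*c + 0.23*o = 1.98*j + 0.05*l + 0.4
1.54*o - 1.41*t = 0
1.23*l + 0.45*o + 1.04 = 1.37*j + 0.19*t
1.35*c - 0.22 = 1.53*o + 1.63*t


Then:
c = 1.16
j = -0.16
l = -1.11
o = 0.41
t = 0.44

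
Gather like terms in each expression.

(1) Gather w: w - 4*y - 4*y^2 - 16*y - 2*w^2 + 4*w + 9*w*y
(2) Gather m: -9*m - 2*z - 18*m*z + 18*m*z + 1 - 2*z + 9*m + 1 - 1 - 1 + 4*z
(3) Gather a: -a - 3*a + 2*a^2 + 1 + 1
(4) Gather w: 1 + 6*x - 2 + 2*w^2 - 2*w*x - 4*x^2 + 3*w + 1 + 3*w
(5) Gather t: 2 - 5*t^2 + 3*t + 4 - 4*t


(1) = -2*w^2 + w*(9*y + 5) - 4*y^2 - 20*y
(2) = 0
(3) = 2*a^2 - 4*a + 2
(4) = 2*w^2 + w*(6 - 2*x) - 4*x^2 + 6*x
(5) = -5*t^2 - t + 6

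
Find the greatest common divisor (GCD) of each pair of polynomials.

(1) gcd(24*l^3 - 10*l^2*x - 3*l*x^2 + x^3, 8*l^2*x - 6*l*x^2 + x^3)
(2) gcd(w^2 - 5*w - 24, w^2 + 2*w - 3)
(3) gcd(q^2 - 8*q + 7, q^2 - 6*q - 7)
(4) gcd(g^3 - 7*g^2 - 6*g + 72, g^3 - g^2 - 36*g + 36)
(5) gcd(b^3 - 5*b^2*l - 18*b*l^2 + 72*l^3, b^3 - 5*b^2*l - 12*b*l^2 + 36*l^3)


(1) = gcd((-4*l + x)*(-2*l + x)*(3*l + x), x*(-4*l + x)*(-2*l + x)) = 8*l^2 - 6*l*x + x^2
(2) = gcd((w - 8)*(w + 3), (w - 1)*(w + 3)) = w + 3
(3) = gcd((q - 7)*(q - 1), (q - 7)*(q + 1)) = q - 7
(4) = gcd((g - 6)*(g - 4)*(g + 3), (g - 6)*(g - 1)*(g + 6)) = g - 6
(5) = b - 6*l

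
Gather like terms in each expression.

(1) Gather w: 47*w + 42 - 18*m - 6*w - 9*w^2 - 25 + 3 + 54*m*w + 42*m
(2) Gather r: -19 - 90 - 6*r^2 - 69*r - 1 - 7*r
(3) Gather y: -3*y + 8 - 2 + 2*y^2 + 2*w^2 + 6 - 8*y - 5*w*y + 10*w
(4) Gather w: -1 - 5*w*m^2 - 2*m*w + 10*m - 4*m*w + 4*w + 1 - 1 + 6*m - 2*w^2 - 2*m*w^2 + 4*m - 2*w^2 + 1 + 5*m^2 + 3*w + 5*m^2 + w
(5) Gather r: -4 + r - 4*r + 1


(1) = 24*m - 9*w^2 + w*(54*m + 41) + 20
(2) = -6*r^2 - 76*r - 110
(3) = 2*w^2 + 10*w + 2*y^2 + y*(-5*w - 11) + 12
(4) = 10*m^2 + 20*m + w^2*(-2*m - 4) + w*(-5*m^2 - 6*m + 8)
(5) = -3*r - 3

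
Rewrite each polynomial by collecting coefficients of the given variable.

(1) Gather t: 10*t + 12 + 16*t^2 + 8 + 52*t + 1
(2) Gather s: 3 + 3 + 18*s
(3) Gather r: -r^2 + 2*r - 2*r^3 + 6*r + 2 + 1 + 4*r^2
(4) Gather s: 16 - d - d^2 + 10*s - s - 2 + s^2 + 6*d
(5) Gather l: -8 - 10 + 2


(1) = 16*t^2 + 62*t + 21
(2) = 18*s + 6
(3) = -2*r^3 + 3*r^2 + 8*r + 3
(4) = -d^2 + 5*d + s^2 + 9*s + 14
(5) = -16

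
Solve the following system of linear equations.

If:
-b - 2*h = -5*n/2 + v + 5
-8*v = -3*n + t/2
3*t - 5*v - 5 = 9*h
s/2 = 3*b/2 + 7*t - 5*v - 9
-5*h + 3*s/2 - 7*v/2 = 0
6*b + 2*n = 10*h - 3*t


Then:
b = -171803/103778
h = -12853/103778
n = 72620/51889
s = 54501/103778
t = 101968/51889
v = 41719/103778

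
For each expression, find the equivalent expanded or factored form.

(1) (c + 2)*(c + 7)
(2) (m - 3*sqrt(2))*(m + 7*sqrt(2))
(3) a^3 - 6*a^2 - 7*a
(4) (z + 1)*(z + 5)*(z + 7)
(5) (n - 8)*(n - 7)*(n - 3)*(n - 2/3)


(1) = c^2 + 9*c + 14
(2) = m^2 + 4*sqrt(2)*m - 42
(3) = a*(a - 7)*(a + 1)
(4) = z^3 + 13*z^2 + 47*z + 35
(5) = n^4 - 56*n^3/3 + 113*n^2 - 706*n/3 + 112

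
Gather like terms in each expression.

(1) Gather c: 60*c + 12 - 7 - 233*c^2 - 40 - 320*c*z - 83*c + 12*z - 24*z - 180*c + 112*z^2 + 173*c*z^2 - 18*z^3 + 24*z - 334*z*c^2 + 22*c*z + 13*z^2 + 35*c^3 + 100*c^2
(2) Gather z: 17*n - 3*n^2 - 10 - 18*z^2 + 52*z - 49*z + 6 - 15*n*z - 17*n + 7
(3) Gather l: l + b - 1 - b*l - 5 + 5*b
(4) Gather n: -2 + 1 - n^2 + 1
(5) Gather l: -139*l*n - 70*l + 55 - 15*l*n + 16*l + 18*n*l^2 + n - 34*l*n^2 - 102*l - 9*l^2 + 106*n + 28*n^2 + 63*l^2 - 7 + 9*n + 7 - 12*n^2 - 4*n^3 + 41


(1) = 35*c^3 + c^2*(-334*z - 133) + c*(173*z^2 - 298*z - 203) - 18*z^3 + 125*z^2 + 12*z - 35
(2) = -3*n^2 - 18*z^2 + z*(3 - 15*n) + 3
(3) = 6*b + l*(1 - b) - 6
(4) = -n^2
(5) = l^2*(18*n + 54) + l*(-34*n^2 - 154*n - 156) - 4*n^3 + 16*n^2 + 116*n + 96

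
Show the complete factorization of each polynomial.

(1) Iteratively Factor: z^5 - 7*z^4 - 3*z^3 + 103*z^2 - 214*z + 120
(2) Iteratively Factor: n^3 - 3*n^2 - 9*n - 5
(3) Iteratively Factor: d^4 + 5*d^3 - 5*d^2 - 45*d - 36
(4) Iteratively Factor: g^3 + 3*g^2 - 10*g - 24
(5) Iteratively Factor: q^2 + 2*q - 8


(1) = (z - 5)*(z^4 - 2*z^3 - 13*z^2 + 38*z - 24) = (z - 5)*(z - 3)*(z^3 + z^2 - 10*z + 8) = (z - 5)*(z - 3)*(z + 4)*(z^2 - 3*z + 2) = (z - 5)*(z - 3)*(z - 1)*(z + 4)*(z - 2)
(2) = (n - 5)*(n^2 + 2*n + 1) = (n - 5)*(n + 1)*(n + 1)
(3) = (d + 4)*(d^3 + d^2 - 9*d - 9) = (d - 3)*(d + 4)*(d^2 + 4*d + 3) = (d - 3)*(d + 3)*(d + 4)*(d + 1)
(4) = (g + 4)*(g^2 - g - 6) = (g - 3)*(g + 4)*(g + 2)
(5) = (q - 2)*(q + 4)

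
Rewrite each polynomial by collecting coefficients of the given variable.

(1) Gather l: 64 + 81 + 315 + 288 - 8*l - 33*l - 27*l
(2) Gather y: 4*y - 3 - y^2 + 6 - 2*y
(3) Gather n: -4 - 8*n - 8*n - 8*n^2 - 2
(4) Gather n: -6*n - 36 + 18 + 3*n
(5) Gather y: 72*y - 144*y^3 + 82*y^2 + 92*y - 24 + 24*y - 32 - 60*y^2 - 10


(1) = 748 - 68*l
(2) = -y^2 + 2*y + 3
(3) = -8*n^2 - 16*n - 6
(4) = -3*n - 18
(5) = -144*y^3 + 22*y^2 + 188*y - 66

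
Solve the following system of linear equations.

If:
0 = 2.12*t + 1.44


Then:
t = -0.68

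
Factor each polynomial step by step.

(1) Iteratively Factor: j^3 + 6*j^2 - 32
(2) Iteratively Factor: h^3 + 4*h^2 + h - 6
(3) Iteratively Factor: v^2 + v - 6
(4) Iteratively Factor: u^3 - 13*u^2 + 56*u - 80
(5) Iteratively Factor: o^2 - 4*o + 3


(1) = (j + 4)*(j^2 + 2*j - 8) = (j + 4)^2*(j - 2)
(2) = (h + 2)*(h^2 + 2*h - 3) = (h + 2)*(h + 3)*(h - 1)
(3) = (v + 3)*(v - 2)
(4) = (u - 5)*(u^2 - 8*u + 16) = (u - 5)*(u - 4)*(u - 4)
(5) = (o - 1)*(o - 3)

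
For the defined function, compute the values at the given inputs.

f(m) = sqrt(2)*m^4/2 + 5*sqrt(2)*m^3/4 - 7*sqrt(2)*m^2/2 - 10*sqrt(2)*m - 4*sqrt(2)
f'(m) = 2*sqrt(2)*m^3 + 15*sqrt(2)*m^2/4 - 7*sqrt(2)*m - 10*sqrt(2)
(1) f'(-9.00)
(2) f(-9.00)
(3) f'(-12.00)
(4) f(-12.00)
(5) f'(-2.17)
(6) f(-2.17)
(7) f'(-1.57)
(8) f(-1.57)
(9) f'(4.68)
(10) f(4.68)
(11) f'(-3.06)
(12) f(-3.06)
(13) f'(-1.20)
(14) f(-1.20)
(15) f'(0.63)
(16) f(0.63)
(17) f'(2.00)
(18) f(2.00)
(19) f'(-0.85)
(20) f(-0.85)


(1) = -1557.40
(2) = 3071.32
(3) = -4019.19
(4) = 11059.15
(5) = 3.41
(6) = -0.66
(7) = 3.53
(8) = 1.80
(9) = 345.61
(10) = 340.16
(11) = -15.23
(12) = 2.62
(13) = 0.49
(14) = 2.60
(15) = -17.57
(16) = -15.98
(17) = 9.90
(18) = -28.28
(19) = -3.63
(20) = 2.07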